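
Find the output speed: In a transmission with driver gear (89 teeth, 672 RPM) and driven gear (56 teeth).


Given: N1 = 89 teeth, w1 = 672 RPM, N2 = 56 teeth
Using N1*w1 = N2*w2
w2 = N1*w1 / N2
w2 = 89*672 / 56
w2 = 59808 / 56
w2 = 1068 RPM

1068 RPM


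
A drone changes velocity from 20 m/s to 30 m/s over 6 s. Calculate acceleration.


Given: initial velocity v0 = 20 m/s, final velocity v = 30 m/s, time t = 6 s
Using a = (v - v0) / t
a = (30 - 20) / 6
a = 10 / 6
a = 5/3 m/s^2

5/3 m/s^2


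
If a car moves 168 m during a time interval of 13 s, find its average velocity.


Given: distance d = 168 m, time t = 13 s
Using v = d / t
v = 168 / 13
v = 168/13 m/s

168/13 m/s


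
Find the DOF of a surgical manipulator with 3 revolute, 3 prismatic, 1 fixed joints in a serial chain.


Given: serial robot with 3 revolute, 3 prismatic, 1 fixed joints
DOF contribution per joint type: revolute=1, prismatic=1, spherical=3, fixed=0
DOF = 3*1 + 3*1 + 1*0
DOF = 6

6


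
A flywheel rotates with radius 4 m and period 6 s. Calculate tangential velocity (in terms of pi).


Given: radius r = 4 m, period T = 6 s
Using v = 2*pi*r / T
v = 2*pi*4 / 6
v = 8*pi / 6
v = 4/3*pi m/s

4/3*pi m/s


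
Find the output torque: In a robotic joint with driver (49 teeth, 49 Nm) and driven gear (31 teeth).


Given: N1 = 49, N2 = 31, T1 = 49 Nm
Using T2/T1 = N2/N1
T2 = T1 * N2 / N1
T2 = 49 * 31 / 49
T2 = 1519 / 49
T2 = 31 Nm

31 Nm


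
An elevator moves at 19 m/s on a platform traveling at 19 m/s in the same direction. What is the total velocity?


Given: object velocity = 19 m/s, platform velocity = 19 m/s (same direction)
Using classical velocity addition: v_total = v_object + v_platform
v_total = 19 + 19
v_total = 38 m/s

38 m/s


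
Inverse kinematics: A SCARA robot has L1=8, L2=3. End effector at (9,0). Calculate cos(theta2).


Given: L1 = 8, L2 = 3, target (x, y) = (9, 0)
Using cos(theta2) = (x^2 + y^2 - L1^2 - L2^2) / (2*L1*L2)
x^2 + y^2 = 9^2 + 0 = 81
L1^2 + L2^2 = 64 + 9 = 73
Numerator = 81 - 73 = 8
Denominator = 2*8*3 = 48
cos(theta2) = 8/48 = 1/6

1/6


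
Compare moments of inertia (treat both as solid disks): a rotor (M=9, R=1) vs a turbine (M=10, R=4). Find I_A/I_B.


Given: M1=9 kg, R1=1 m, M2=10 kg, R2=4 m
For a disk: I = (1/2)*M*R^2, so I_A/I_B = (M1*R1^2)/(M2*R2^2)
M1*R1^2 = 9*1 = 9
M2*R2^2 = 10*16 = 160
I_A/I_B = 9/160 = 9/160

9/160


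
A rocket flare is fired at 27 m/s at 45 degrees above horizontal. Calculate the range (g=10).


Given: v0 = 27 m/s, theta = 45 deg, g = 10 m/s^2
sin(2*45) = sin(90) = 1
Using R = v0^2 * sin(2*theta) / g
R = 27^2 * 1 / 10
R = 729 / 10
R = 729/10 m

729/10 m


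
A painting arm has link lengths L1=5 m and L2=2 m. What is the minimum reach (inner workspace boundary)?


Given: L1 = 5 m, L2 = 2 m
For a 2-link planar arm, min reach = |L1 - L2| (second link folded back)
Min reach = |5 - 2|
Min reach = 3 m

3 m


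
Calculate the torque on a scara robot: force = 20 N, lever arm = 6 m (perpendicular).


Given: F = 20 N, r = 6 m, angle = 90 deg (perpendicular)
Using tau = F * r * sin(90)
sin(90) = 1
tau = 20 * 6 * 1
tau = 120 Nm

120 Nm


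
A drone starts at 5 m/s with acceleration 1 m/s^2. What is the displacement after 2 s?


Given: v0 = 5 m/s, a = 1 m/s^2, t = 2 s
Using s = v0*t + (1/2)*a*t^2
s = 5*2 + (1/2)*1*2^2
s = 10 + (1/2)*4
s = 10 + 2
s = 12

12 m


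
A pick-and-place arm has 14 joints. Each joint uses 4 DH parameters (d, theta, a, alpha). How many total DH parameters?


Given: 14 joints, 4 DH parameters per joint (d, theta, a, alpha)
Total DH parameters = number_of_joints * 4
Total = 14 * 4
Total = 56

56


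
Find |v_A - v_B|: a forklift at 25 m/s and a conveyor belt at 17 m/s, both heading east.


Given: v_A = 25 m/s east, v_B = 17 m/s east
Both move in the same direction; relative speed = |v_A - v_B|
|25 - 17| = |8|
= 8 m/s

8 m/s


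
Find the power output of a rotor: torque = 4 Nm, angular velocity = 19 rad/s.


Given: tau = 4 Nm, omega = 19 rad/s
Using P = tau * omega
P = 4 * 19
P = 76 W

76 W


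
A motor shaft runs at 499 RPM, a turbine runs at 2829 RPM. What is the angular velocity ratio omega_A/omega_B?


Given: RPM_A = 499, RPM_B = 2829
omega = 2*pi*RPM/60, so omega_A/omega_B = RPM_A / RPM_B
omega_A/omega_B = 499 / 2829
omega_A/omega_B = 499/2829

499/2829


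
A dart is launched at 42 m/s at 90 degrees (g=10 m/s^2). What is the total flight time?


Given: v0 = 42 m/s, theta = 90 deg, g = 10 m/s^2
sin(90) = 1
Using T = 2*v0*sin(theta) / g
T = 2*42*1 / 10
T = 84 / 10
T = 42/5 s

42/5 s


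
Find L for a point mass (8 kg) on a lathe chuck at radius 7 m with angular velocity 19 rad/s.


Given: m = 8 kg, r = 7 m, omega = 19 rad/s
For a point mass: I = m*r^2
I = 8*7^2 = 8*49 = 392
L = I*omega = 392*19
L = 7448 kg*m^2/s

7448 kg*m^2/s


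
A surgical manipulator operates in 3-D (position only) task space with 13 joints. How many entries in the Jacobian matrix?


Given: task space dimension = 3, joints = 13
Jacobian is a 3 x 13 matrix
Total entries = rows * columns
Total = 3 * 13
Total = 39

39


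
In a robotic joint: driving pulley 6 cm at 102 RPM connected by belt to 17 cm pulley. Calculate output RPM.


Given: D1 = 6 cm, w1 = 102 RPM, D2 = 17 cm
Using D1*w1 = D2*w2
w2 = D1*w1 / D2
w2 = 6*102 / 17
w2 = 612 / 17
w2 = 36 RPM

36 RPM


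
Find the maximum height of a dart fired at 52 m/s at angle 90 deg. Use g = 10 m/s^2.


Given: v0 = 52 m/s, theta = 90 deg, g = 10 m/s^2
sin^2(90) = 1
Using H = v0^2 * sin^2(theta) / (2*g)
H = 52^2 * 1 / (2*10)
H = 2704 * 1 / 20
H = 2704 / 20
H = 676/5 m

676/5 m


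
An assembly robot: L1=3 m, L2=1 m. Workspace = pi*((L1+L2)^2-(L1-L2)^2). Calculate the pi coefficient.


Given: L1 = 3, L2 = 1
(L1+L2)^2 = (4)^2 = 16
(L1-L2)^2 = (2)^2 = 4
Difference = 16 - 4 = 12
This equals 4*L1*L2 = 4*3*1 = 12
Workspace area = 12*pi

12


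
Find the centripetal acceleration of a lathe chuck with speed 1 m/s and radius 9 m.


Given: v = 1 m/s, r = 9 m
Using a_c = v^2 / r
a_c = 1^2 / 9
a_c = 1 / 9
a_c = 1/9 m/s^2

1/9 m/s^2


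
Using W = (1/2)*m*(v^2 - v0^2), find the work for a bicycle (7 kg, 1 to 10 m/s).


Given: m = 7 kg, v0 = 1 m/s, v = 10 m/s
Using W = (1/2)*m*(v^2 - v0^2)
v^2 = 10^2 = 100
v0^2 = 1^2 = 1
v^2 - v0^2 = 100 - 1 = 99
W = (1/2)*7*99 = 693/2 J

693/2 J


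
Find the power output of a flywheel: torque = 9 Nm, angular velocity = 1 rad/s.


Given: tau = 9 Nm, omega = 1 rad/s
Using P = tau * omega
P = 9 * 1
P = 9 W

9 W


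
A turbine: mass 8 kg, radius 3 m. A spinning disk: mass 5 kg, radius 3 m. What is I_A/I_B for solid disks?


Given: M1=8 kg, R1=3 m, M2=5 kg, R2=3 m
For a disk: I = (1/2)*M*R^2, so I_A/I_B = (M1*R1^2)/(M2*R2^2)
M1*R1^2 = 8*9 = 72
M2*R2^2 = 5*9 = 45
I_A/I_B = 72/45 = 8/5

8/5


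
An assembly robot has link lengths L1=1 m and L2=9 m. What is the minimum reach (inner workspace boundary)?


Given: L1 = 1 m, L2 = 9 m
For a 2-link planar arm, min reach = |L1 - L2| (second link folded back)
Min reach = |1 - 9|
Min reach = 8 m

8 m


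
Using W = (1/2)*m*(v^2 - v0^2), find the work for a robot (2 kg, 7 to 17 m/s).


Given: m = 2 kg, v0 = 7 m/s, v = 17 m/s
Using W = (1/2)*m*(v^2 - v0^2)
v^2 = 17^2 = 289
v0^2 = 7^2 = 49
v^2 - v0^2 = 289 - 49 = 240
W = (1/2)*2*240 = 240 J

240 J


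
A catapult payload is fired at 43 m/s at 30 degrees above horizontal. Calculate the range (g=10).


Given: v0 = 43 m/s, theta = 30 deg, g = 10 m/s^2
sin(2*30) = sin(60) = sqrt(3)/2
Using R = v0^2 * sin(2*theta) / g
R = 43^2 * (sqrt(3)/2) / 10
R = 1849 * sqrt(3) / 20
R = 1849/20*sqrt(3) m

1849/20*sqrt(3) m


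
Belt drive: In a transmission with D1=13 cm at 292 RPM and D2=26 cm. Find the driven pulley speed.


Given: D1 = 13 cm, w1 = 292 RPM, D2 = 26 cm
Using D1*w1 = D2*w2
w2 = D1*w1 / D2
w2 = 13*292 / 26
w2 = 3796 / 26
w2 = 146 RPM

146 RPM


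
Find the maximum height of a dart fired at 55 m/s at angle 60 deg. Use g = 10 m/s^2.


Given: v0 = 55 m/s, theta = 60 deg, g = 10 m/s^2
sin^2(60) = 3/4
Using H = v0^2 * sin^2(theta) / (2*g)
H = 55^2 * 3/4 / (2*10)
H = 3025 * 3/4 / 20
H = 9075/4 / 20
H = 1815/16 m

1815/16 m


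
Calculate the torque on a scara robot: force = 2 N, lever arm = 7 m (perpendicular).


Given: F = 2 N, r = 7 m, angle = 90 deg (perpendicular)
Using tau = F * r * sin(90)
sin(90) = 1
tau = 2 * 7 * 1
tau = 14 Nm

14 Nm


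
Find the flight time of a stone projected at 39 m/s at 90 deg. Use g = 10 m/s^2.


Given: v0 = 39 m/s, theta = 90 deg, g = 10 m/s^2
sin(90) = 1
Using T = 2*v0*sin(theta) / g
T = 2*39*1 / 10
T = 78 / 10
T = 39/5 s

39/5 s


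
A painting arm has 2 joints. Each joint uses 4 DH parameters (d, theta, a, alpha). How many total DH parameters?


Given: 2 joints, 4 DH parameters per joint (d, theta, a, alpha)
Total DH parameters = number_of_joints * 4
Total = 2 * 4
Total = 8

8


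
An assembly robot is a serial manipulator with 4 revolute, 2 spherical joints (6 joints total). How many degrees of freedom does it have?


Given: serial robot with 4 revolute, 2 spherical joints
DOF contribution per joint type: revolute=1, prismatic=1, spherical=3, fixed=0
DOF = 4*1 + 2*3
DOF = 10

10


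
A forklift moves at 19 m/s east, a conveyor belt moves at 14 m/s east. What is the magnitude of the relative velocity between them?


Given: v_A = 19 m/s east, v_B = 14 m/s east
Both move in the same direction; relative speed = |v_A - v_B|
|19 - 14| = |5|
= 5 m/s

5 m/s


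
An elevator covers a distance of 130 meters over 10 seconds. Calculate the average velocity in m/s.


Given: distance d = 130 m, time t = 10 s
Using v = d / t
v = 130 / 10
v = 13 m/s

13 m/s


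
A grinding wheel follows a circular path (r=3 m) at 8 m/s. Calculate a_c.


Given: v = 8 m/s, r = 3 m
Using a_c = v^2 / r
a_c = 8^2 / 3
a_c = 64 / 3
a_c = 64/3 m/s^2

64/3 m/s^2


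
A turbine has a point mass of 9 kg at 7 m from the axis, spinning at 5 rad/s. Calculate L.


Given: m = 9 kg, r = 7 m, omega = 5 rad/s
For a point mass: I = m*r^2
I = 9*7^2 = 9*49 = 441
L = I*omega = 441*5
L = 2205 kg*m^2/s

2205 kg*m^2/s


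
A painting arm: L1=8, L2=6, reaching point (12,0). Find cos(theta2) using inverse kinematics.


Given: L1 = 8, L2 = 6, target (x, y) = (12, 0)
Using cos(theta2) = (x^2 + y^2 - L1^2 - L2^2) / (2*L1*L2)
x^2 + y^2 = 12^2 + 0 = 144
L1^2 + L2^2 = 64 + 36 = 100
Numerator = 144 - 100 = 44
Denominator = 2*8*6 = 96
cos(theta2) = 44/96 = 11/24

11/24


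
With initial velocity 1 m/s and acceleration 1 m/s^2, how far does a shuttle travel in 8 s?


Given: v0 = 1 m/s, a = 1 m/s^2, t = 8 s
Using s = v0*t + (1/2)*a*t^2
s = 1*8 + (1/2)*1*8^2
s = 8 + (1/2)*64
s = 8 + 32
s = 40

40 m


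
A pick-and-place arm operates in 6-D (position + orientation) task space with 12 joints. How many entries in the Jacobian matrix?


Given: task space dimension = 6, joints = 12
Jacobian is a 6 x 12 matrix
Total entries = rows * columns
Total = 6 * 12
Total = 72

72


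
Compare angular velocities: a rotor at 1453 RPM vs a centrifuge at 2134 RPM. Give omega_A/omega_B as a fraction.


Given: RPM_A = 1453, RPM_B = 2134
omega = 2*pi*RPM/60, so omega_A/omega_B = RPM_A / RPM_B
omega_A/omega_B = 1453 / 2134
omega_A/omega_B = 1453/2134

1453/2134


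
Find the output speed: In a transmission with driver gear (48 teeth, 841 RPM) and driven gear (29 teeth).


Given: N1 = 48 teeth, w1 = 841 RPM, N2 = 29 teeth
Using N1*w1 = N2*w2
w2 = N1*w1 / N2
w2 = 48*841 / 29
w2 = 40368 / 29
w2 = 1392 RPM

1392 RPM


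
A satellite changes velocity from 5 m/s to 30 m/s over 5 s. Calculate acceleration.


Given: initial velocity v0 = 5 m/s, final velocity v = 30 m/s, time t = 5 s
Using a = (v - v0) / t
a = (30 - 5) / 5
a = 25 / 5
a = 5 m/s^2

5 m/s^2


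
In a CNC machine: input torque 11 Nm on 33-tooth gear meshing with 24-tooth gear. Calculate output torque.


Given: N1 = 33, N2 = 24, T1 = 11 Nm
Using T2/T1 = N2/N1
T2 = T1 * N2 / N1
T2 = 11 * 24 / 33
T2 = 264 / 33
T2 = 8 Nm

8 Nm


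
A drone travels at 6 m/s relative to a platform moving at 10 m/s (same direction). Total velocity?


Given: object velocity = 6 m/s, platform velocity = 10 m/s (same direction)
Using classical velocity addition: v_total = v_object + v_platform
v_total = 6 + 10
v_total = 16 m/s

16 m/s


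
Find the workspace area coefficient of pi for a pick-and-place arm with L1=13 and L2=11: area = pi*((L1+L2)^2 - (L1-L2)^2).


Given: L1 = 13, L2 = 11
(L1+L2)^2 = (24)^2 = 576
(L1-L2)^2 = (2)^2 = 4
Difference = 576 - 4 = 572
This equals 4*L1*L2 = 4*13*11 = 572
Workspace area = 572*pi

572


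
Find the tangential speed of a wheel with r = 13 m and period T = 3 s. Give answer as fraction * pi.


Given: radius r = 13 m, period T = 3 s
Using v = 2*pi*r / T
v = 2*pi*13 / 3
v = 26*pi / 3
v = 26/3*pi m/s

26/3*pi m/s


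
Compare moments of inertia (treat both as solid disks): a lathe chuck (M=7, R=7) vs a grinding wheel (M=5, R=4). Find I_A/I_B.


Given: M1=7 kg, R1=7 m, M2=5 kg, R2=4 m
For a disk: I = (1/2)*M*R^2, so I_A/I_B = (M1*R1^2)/(M2*R2^2)
M1*R1^2 = 7*49 = 343
M2*R2^2 = 5*16 = 80
I_A/I_B = 343/80 = 343/80

343/80


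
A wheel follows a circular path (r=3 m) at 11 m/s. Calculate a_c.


Given: v = 11 m/s, r = 3 m
Using a_c = v^2 / r
a_c = 11^2 / 3
a_c = 121 / 3
a_c = 121/3 m/s^2

121/3 m/s^2


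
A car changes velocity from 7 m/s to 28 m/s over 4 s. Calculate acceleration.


Given: initial velocity v0 = 7 m/s, final velocity v = 28 m/s, time t = 4 s
Using a = (v - v0) / t
a = (28 - 7) / 4
a = 21 / 4
a = 21/4 m/s^2

21/4 m/s^2


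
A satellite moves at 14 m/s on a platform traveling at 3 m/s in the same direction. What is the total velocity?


Given: object velocity = 14 m/s, platform velocity = 3 m/s (same direction)
Using classical velocity addition: v_total = v_object + v_platform
v_total = 14 + 3
v_total = 17 m/s

17 m/s


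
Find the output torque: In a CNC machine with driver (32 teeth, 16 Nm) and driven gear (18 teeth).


Given: N1 = 32, N2 = 18, T1 = 16 Nm
Using T2/T1 = N2/N1
T2 = T1 * N2 / N1
T2 = 16 * 18 / 32
T2 = 288 / 32
T2 = 9 Nm

9 Nm


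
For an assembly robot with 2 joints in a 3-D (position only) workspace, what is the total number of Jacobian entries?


Given: task space dimension = 3, joints = 2
Jacobian is a 3 x 2 matrix
Total entries = rows * columns
Total = 3 * 2
Total = 6

6


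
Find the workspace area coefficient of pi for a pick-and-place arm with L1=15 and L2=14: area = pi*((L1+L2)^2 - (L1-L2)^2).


Given: L1 = 15, L2 = 14
(L1+L2)^2 = (29)^2 = 841
(L1-L2)^2 = (1)^2 = 1
Difference = 841 - 1 = 840
This equals 4*L1*L2 = 4*15*14 = 840
Workspace area = 840*pi

840


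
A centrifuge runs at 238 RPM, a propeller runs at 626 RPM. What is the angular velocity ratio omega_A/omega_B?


Given: RPM_A = 238, RPM_B = 626
omega = 2*pi*RPM/60, so omega_A/omega_B = RPM_A / RPM_B
omega_A/omega_B = 238 / 626
omega_A/omega_B = 119/313

119/313


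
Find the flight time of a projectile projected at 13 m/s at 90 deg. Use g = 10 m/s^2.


Given: v0 = 13 m/s, theta = 90 deg, g = 10 m/s^2
sin(90) = 1
Using T = 2*v0*sin(theta) / g
T = 2*13*1 / 10
T = 26 / 10
T = 13/5 s

13/5 s


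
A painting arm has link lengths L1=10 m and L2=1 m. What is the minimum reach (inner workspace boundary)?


Given: L1 = 10 m, L2 = 1 m
For a 2-link planar arm, min reach = |L1 - L2| (second link folded back)
Min reach = |10 - 1|
Min reach = 9 m

9 m


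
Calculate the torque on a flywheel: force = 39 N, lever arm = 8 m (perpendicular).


Given: F = 39 N, r = 8 m, angle = 90 deg (perpendicular)
Using tau = F * r * sin(90)
sin(90) = 1
tau = 39 * 8 * 1
tau = 312 Nm

312 Nm


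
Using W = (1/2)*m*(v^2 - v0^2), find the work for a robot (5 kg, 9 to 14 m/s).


Given: m = 5 kg, v0 = 9 m/s, v = 14 m/s
Using W = (1/2)*m*(v^2 - v0^2)
v^2 = 14^2 = 196
v0^2 = 9^2 = 81
v^2 - v0^2 = 196 - 81 = 115
W = (1/2)*5*115 = 575/2 J

575/2 J


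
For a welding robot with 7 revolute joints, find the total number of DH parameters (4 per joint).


Given: 7 joints, 4 DH parameters per joint (d, theta, a, alpha)
Total DH parameters = number_of_joints * 4
Total = 7 * 4
Total = 28

28


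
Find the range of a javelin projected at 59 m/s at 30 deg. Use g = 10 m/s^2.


Given: v0 = 59 m/s, theta = 30 deg, g = 10 m/s^2
sin(2*30) = sin(60) = sqrt(3)/2
Using R = v0^2 * sin(2*theta) / g
R = 59^2 * (sqrt(3)/2) / 10
R = 3481 * sqrt(3) / 20
R = 3481/20*sqrt(3) m

3481/20*sqrt(3) m


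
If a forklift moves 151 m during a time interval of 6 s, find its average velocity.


Given: distance d = 151 m, time t = 6 s
Using v = d / t
v = 151 / 6
v = 151/6 m/s

151/6 m/s


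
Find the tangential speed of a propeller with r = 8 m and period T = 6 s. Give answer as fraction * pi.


Given: radius r = 8 m, period T = 6 s
Using v = 2*pi*r / T
v = 2*pi*8 / 6
v = 16*pi / 6
v = 8/3*pi m/s

8/3*pi m/s


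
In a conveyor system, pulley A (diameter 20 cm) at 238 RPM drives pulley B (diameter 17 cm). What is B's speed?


Given: D1 = 20 cm, w1 = 238 RPM, D2 = 17 cm
Using D1*w1 = D2*w2
w2 = D1*w1 / D2
w2 = 20*238 / 17
w2 = 4760 / 17
w2 = 280 RPM

280 RPM


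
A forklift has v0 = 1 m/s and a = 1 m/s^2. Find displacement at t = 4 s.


Given: v0 = 1 m/s, a = 1 m/s^2, t = 4 s
Using s = v0*t + (1/2)*a*t^2
s = 1*4 + (1/2)*1*4^2
s = 4 + (1/2)*16
s = 4 + 8
s = 12

12 m


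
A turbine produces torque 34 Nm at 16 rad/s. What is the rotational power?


Given: tau = 34 Nm, omega = 16 rad/s
Using P = tau * omega
P = 34 * 16
P = 544 W

544 W


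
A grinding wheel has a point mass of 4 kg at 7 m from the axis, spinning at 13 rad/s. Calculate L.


Given: m = 4 kg, r = 7 m, omega = 13 rad/s
For a point mass: I = m*r^2
I = 4*7^2 = 4*49 = 196
L = I*omega = 196*13
L = 2548 kg*m^2/s

2548 kg*m^2/s


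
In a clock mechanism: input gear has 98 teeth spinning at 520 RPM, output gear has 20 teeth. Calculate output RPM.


Given: N1 = 98 teeth, w1 = 520 RPM, N2 = 20 teeth
Using N1*w1 = N2*w2
w2 = N1*w1 / N2
w2 = 98*520 / 20
w2 = 50960 / 20
w2 = 2548 RPM

2548 RPM


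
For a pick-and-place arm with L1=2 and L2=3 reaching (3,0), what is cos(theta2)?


Given: L1 = 2, L2 = 3, target (x, y) = (3, 0)
Using cos(theta2) = (x^2 + y^2 - L1^2 - L2^2) / (2*L1*L2)
x^2 + y^2 = 3^2 + 0 = 9
L1^2 + L2^2 = 4 + 9 = 13
Numerator = 9 - 13 = -4
Denominator = 2*2*3 = 12
cos(theta2) = -4/12 = -1/3

-1/3


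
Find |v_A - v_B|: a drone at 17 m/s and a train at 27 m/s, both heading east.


Given: v_A = 17 m/s east, v_B = 27 m/s east
Both move in the same direction; relative speed = |v_A - v_B|
|17 - 27| = |-10|
= 10 m/s

10 m/s


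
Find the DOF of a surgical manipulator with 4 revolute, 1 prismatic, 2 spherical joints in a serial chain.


Given: serial robot with 4 revolute, 1 prismatic, 2 spherical joints
DOF contribution per joint type: revolute=1, prismatic=1, spherical=3, fixed=0
DOF = 4*1 + 1*1 + 2*3
DOF = 11

11


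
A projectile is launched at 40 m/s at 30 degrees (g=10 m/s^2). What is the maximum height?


Given: v0 = 40 m/s, theta = 30 deg, g = 10 m/s^2
sin^2(30) = 1/4
Using H = v0^2 * sin^2(theta) / (2*g)
H = 40^2 * 1/4 / (2*10)
H = 1600 * 1/4 / 20
H = 400 / 20
H = 20 m

20 m


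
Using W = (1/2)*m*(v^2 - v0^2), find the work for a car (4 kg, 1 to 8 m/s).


Given: m = 4 kg, v0 = 1 m/s, v = 8 m/s
Using W = (1/2)*m*(v^2 - v0^2)
v^2 = 8^2 = 64
v0^2 = 1^2 = 1
v^2 - v0^2 = 64 - 1 = 63
W = (1/2)*4*63 = 126 J

126 J


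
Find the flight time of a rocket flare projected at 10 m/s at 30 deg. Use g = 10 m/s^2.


Given: v0 = 10 m/s, theta = 30 deg, g = 10 m/s^2
sin(30) = 1/2
Using T = 2*v0*sin(theta) / g
T = 2*10*1/2 / 10
T = 10 / 10
T = 1 s

1 s


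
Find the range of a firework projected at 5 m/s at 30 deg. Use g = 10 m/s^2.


Given: v0 = 5 m/s, theta = 30 deg, g = 10 m/s^2
sin(2*30) = sin(60) = sqrt(3)/2
Using R = v0^2 * sin(2*theta) / g
R = 5^2 * (sqrt(3)/2) / 10
R = 25 * sqrt(3) / 20
R = 5/4*sqrt(3) m

5/4*sqrt(3) m


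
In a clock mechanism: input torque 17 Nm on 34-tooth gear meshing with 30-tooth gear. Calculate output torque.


Given: N1 = 34, N2 = 30, T1 = 17 Nm
Using T2/T1 = N2/N1
T2 = T1 * N2 / N1
T2 = 17 * 30 / 34
T2 = 510 / 34
T2 = 15 Nm

15 Nm


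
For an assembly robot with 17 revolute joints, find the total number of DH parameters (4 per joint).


Given: 17 joints, 4 DH parameters per joint (d, theta, a, alpha)
Total DH parameters = number_of_joints * 4
Total = 17 * 4
Total = 68

68


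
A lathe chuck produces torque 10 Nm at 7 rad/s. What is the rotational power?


Given: tau = 10 Nm, omega = 7 rad/s
Using P = tau * omega
P = 10 * 7
P = 70 W

70 W


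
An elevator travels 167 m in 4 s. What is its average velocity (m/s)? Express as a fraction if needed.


Given: distance d = 167 m, time t = 4 s
Using v = d / t
v = 167 / 4
v = 167/4 m/s

167/4 m/s


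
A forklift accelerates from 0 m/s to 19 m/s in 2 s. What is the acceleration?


Given: initial velocity v0 = 0 m/s, final velocity v = 19 m/s, time t = 2 s
Using a = (v - v0) / t
a = (19 - 0) / 2
a = 19 / 2
a = 19/2 m/s^2

19/2 m/s^2


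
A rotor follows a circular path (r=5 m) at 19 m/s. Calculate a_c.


Given: v = 19 m/s, r = 5 m
Using a_c = v^2 / r
a_c = 19^2 / 5
a_c = 361 / 5
a_c = 361/5 m/s^2

361/5 m/s^2


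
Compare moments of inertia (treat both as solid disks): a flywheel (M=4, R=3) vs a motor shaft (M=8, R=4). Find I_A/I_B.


Given: M1=4 kg, R1=3 m, M2=8 kg, R2=4 m
For a disk: I = (1/2)*M*R^2, so I_A/I_B = (M1*R1^2)/(M2*R2^2)
M1*R1^2 = 4*9 = 36
M2*R2^2 = 8*16 = 128
I_A/I_B = 36/128 = 9/32

9/32


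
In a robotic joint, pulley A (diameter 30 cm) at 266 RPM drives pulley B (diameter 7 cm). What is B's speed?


Given: D1 = 30 cm, w1 = 266 RPM, D2 = 7 cm
Using D1*w1 = D2*w2
w2 = D1*w1 / D2
w2 = 30*266 / 7
w2 = 7980 / 7
w2 = 1140 RPM

1140 RPM


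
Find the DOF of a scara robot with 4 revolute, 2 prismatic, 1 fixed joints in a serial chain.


Given: serial robot with 4 revolute, 2 prismatic, 1 fixed joints
DOF contribution per joint type: revolute=1, prismatic=1, spherical=3, fixed=0
DOF = 4*1 + 2*1 + 1*0
DOF = 6

6


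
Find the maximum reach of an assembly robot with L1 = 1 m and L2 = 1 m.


Given: L1 = 1 m, L2 = 1 m
For a 2-link planar arm, max reach = L1 + L2 (fully extended)
Max reach = 1 + 1
Max reach = 2 m

2 m


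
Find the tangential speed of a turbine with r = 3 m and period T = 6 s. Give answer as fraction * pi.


Given: radius r = 3 m, period T = 6 s
Using v = 2*pi*r / T
v = 2*pi*3 / 6
v = 6*pi / 6
v = 1*pi m/s

1*pi m/s


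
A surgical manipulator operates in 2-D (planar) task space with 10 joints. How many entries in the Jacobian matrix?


Given: task space dimension = 2, joints = 10
Jacobian is a 2 x 10 matrix
Total entries = rows * columns
Total = 2 * 10
Total = 20

20


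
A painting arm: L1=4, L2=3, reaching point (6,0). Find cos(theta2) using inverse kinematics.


Given: L1 = 4, L2 = 3, target (x, y) = (6, 0)
Using cos(theta2) = (x^2 + y^2 - L1^2 - L2^2) / (2*L1*L2)
x^2 + y^2 = 6^2 + 0 = 36
L1^2 + L2^2 = 16 + 9 = 25
Numerator = 36 - 25 = 11
Denominator = 2*4*3 = 24
cos(theta2) = 11/24 = 11/24

11/24


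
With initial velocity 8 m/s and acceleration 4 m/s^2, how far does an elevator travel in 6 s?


Given: v0 = 8 m/s, a = 4 m/s^2, t = 6 s
Using s = v0*t + (1/2)*a*t^2
s = 8*6 + (1/2)*4*6^2
s = 48 + (1/2)*144
s = 48 + 72
s = 120

120 m


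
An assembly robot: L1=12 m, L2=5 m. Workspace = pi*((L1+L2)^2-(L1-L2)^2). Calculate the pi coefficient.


Given: L1 = 12, L2 = 5
(L1+L2)^2 = (17)^2 = 289
(L1-L2)^2 = (7)^2 = 49
Difference = 289 - 49 = 240
This equals 4*L1*L2 = 4*12*5 = 240
Workspace area = 240*pi

240


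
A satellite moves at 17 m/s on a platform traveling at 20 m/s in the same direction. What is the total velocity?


Given: object velocity = 17 m/s, platform velocity = 20 m/s (same direction)
Using classical velocity addition: v_total = v_object + v_platform
v_total = 17 + 20
v_total = 37 m/s

37 m/s


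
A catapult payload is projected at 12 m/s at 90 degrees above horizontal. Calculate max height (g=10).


Given: v0 = 12 m/s, theta = 90 deg, g = 10 m/s^2
sin^2(90) = 1
Using H = v0^2 * sin^2(theta) / (2*g)
H = 12^2 * 1 / (2*10)
H = 144 * 1 / 20
H = 144 / 20
H = 36/5 m

36/5 m


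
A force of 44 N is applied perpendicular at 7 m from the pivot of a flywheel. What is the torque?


Given: F = 44 N, r = 7 m, angle = 90 deg (perpendicular)
Using tau = F * r * sin(90)
sin(90) = 1
tau = 44 * 7 * 1
tau = 308 Nm

308 Nm


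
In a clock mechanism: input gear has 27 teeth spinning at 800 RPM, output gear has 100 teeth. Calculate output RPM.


Given: N1 = 27 teeth, w1 = 800 RPM, N2 = 100 teeth
Using N1*w1 = N2*w2
w2 = N1*w1 / N2
w2 = 27*800 / 100
w2 = 21600 / 100
w2 = 216 RPM

216 RPM


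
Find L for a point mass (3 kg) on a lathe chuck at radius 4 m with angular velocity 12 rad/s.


Given: m = 3 kg, r = 4 m, omega = 12 rad/s
For a point mass: I = m*r^2
I = 3*4^2 = 3*16 = 48
L = I*omega = 48*12
L = 576 kg*m^2/s

576 kg*m^2/s


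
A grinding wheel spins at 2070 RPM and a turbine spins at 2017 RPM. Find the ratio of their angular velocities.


Given: RPM_A = 2070, RPM_B = 2017
omega = 2*pi*RPM/60, so omega_A/omega_B = RPM_A / RPM_B
omega_A/omega_B = 2070 / 2017
omega_A/omega_B = 2070/2017

2070/2017


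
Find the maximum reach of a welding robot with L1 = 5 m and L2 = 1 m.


Given: L1 = 5 m, L2 = 1 m
For a 2-link planar arm, max reach = L1 + L2 (fully extended)
Max reach = 5 + 1
Max reach = 6 m

6 m


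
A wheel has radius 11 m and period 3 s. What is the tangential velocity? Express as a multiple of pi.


Given: radius r = 11 m, period T = 3 s
Using v = 2*pi*r / T
v = 2*pi*11 / 3
v = 22*pi / 3
v = 22/3*pi m/s

22/3*pi m/s


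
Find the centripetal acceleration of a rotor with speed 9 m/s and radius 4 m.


Given: v = 9 m/s, r = 4 m
Using a_c = v^2 / r
a_c = 9^2 / 4
a_c = 81 / 4
a_c = 81/4 m/s^2

81/4 m/s^2


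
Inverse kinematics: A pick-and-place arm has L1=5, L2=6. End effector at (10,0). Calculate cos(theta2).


Given: L1 = 5, L2 = 6, target (x, y) = (10, 0)
Using cos(theta2) = (x^2 + y^2 - L1^2 - L2^2) / (2*L1*L2)
x^2 + y^2 = 10^2 + 0 = 100
L1^2 + L2^2 = 25 + 36 = 61
Numerator = 100 - 61 = 39
Denominator = 2*5*6 = 60
cos(theta2) = 39/60 = 13/20

13/20


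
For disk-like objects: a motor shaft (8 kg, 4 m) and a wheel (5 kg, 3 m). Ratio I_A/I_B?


Given: M1=8 kg, R1=4 m, M2=5 kg, R2=3 m
For a disk: I = (1/2)*M*R^2, so I_A/I_B = (M1*R1^2)/(M2*R2^2)
M1*R1^2 = 8*16 = 128
M2*R2^2 = 5*9 = 45
I_A/I_B = 128/45 = 128/45

128/45


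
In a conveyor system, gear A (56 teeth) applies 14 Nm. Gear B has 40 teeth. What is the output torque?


Given: N1 = 56, N2 = 40, T1 = 14 Nm
Using T2/T1 = N2/N1
T2 = T1 * N2 / N1
T2 = 14 * 40 / 56
T2 = 560 / 56
T2 = 10 Nm

10 Nm


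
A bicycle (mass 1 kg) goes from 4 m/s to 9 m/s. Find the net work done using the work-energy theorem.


Given: m = 1 kg, v0 = 4 m/s, v = 9 m/s
Using W = (1/2)*m*(v^2 - v0^2)
v^2 = 9^2 = 81
v0^2 = 4^2 = 16
v^2 - v0^2 = 81 - 16 = 65
W = (1/2)*1*65 = 65/2 J

65/2 J


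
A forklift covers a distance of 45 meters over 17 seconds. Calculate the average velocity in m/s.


Given: distance d = 45 m, time t = 17 s
Using v = d / t
v = 45 / 17
v = 45/17 m/s

45/17 m/s


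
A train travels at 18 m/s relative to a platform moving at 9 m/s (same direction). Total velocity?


Given: object velocity = 18 m/s, platform velocity = 9 m/s (same direction)
Using classical velocity addition: v_total = v_object + v_platform
v_total = 18 + 9
v_total = 27 m/s

27 m/s


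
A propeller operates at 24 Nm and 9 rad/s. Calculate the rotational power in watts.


Given: tau = 24 Nm, omega = 9 rad/s
Using P = tau * omega
P = 24 * 9
P = 216 W

216 W


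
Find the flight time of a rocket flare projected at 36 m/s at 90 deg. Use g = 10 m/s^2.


Given: v0 = 36 m/s, theta = 90 deg, g = 10 m/s^2
sin(90) = 1
Using T = 2*v0*sin(theta) / g
T = 2*36*1 / 10
T = 72 / 10
T = 36/5 s

36/5 s


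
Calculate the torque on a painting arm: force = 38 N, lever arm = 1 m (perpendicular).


Given: F = 38 N, r = 1 m, angle = 90 deg (perpendicular)
Using tau = F * r * sin(90)
sin(90) = 1
tau = 38 * 1 * 1
tau = 38 Nm

38 Nm


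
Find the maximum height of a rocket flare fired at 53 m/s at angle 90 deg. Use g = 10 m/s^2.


Given: v0 = 53 m/s, theta = 90 deg, g = 10 m/s^2
sin^2(90) = 1
Using H = v0^2 * sin^2(theta) / (2*g)
H = 53^2 * 1 / (2*10)
H = 2809 * 1 / 20
H = 2809 / 20
H = 2809/20 m

2809/20 m


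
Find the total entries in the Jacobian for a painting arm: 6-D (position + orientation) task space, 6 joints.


Given: task space dimension = 6, joints = 6
Jacobian is a 6 x 6 matrix
Total entries = rows * columns
Total = 6 * 6
Total = 36

36


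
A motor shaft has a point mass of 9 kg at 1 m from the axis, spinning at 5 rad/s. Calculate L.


Given: m = 9 kg, r = 1 m, omega = 5 rad/s
For a point mass: I = m*r^2
I = 9*1^2 = 9*1 = 9
L = I*omega = 9*5
L = 45 kg*m^2/s

45 kg*m^2/s


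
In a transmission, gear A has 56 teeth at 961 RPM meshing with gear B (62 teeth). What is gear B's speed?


Given: N1 = 56 teeth, w1 = 961 RPM, N2 = 62 teeth
Using N1*w1 = N2*w2
w2 = N1*w1 / N2
w2 = 56*961 / 62
w2 = 53816 / 62
w2 = 868 RPM

868 RPM


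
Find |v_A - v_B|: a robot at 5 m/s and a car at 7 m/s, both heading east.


Given: v_A = 5 m/s east, v_B = 7 m/s east
Both move in the same direction; relative speed = |v_A - v_B|
|5 - 7| = |-2|
= 2 m/s

2 m/s


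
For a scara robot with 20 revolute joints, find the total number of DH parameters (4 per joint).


Given: 20 joints, 4 DH parameters per joint (d, theta, a, alpha)
Total DH parameters = number_of_joints * 4
Total = 20 * 4
Total = 80

80


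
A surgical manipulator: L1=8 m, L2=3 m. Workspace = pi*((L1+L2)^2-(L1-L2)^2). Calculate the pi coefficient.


Given: L1 = 8, L2 = 3
(L1+L2)^2 = (11)^2 = 121
(L1-L2)^2 = (5)^2 = 25
Difference = 121 - 25 = 96
This equals 4*L1*L2 = 4*8*3 = 96
Workspace area = 96*pi

96


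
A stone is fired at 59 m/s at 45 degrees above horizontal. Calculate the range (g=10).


Given: v0 = 59 m/s, theta = 45 deg, g = 10 m/s^2
sin(2*45) = sin(90) = 1
Using R = v0^2 * sin(2*theta) / g
R = 59^2 * 1 / 10
R = 3481 / 10
R = 3481/10 m

3481/10 m


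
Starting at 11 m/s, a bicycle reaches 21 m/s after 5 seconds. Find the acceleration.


Given: initial velocity v0 = 11 m/s, final velocity v = 21 m/s, time t = 5 s
Using a = (v - v0) / t
a = (21 - 11) / 5
a = 10 / 5
a = 2 m/s^2

2 m/s^2


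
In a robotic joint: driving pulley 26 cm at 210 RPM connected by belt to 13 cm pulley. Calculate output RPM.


Given: D1 = 26 cm, w1 = 210 RPM, D2 = 13 cm
Using D1*w1 = D2*w2
w2 = D1*w1 / D2
w2 = 26*210 / 13
w2 = 5460 / 13
w2 = 420 RPM

420 RPM


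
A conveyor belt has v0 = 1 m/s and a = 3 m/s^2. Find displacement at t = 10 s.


Given: v0 = 1 m/s, a = 3 m/s^2, t = 10 s
Using s = v0*t + (1/2)*a*t^2
s = 1*10 + (1/2)*3*10^2
s = 10 + (1/2)*300
s = 10 + 150
s = 160

160 m


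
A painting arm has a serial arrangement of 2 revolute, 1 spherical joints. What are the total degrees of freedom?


Given: serial robot with 2 revolute, 1 spherical joints
DOF contribution per joint type: revolute=1, prismatic=1, spherical=3, fixed=0
DOF = 2*1 + 1*3
DOF = 5

5


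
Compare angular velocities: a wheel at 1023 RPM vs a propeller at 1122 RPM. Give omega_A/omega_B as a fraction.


Given: RPM_A = 1023, RPM_B = 1122
omega = 2*pi*RPM/60, so omega_A/omega_B = RPM_A / RPM_B
omega_A/omega_B = 1023 / 1122
omega_A/omega_B = 31/34

31/34


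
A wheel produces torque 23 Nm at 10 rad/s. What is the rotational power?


Given: tau = 23 Nm, omega = 10 rad/s
Using P = tau * omega
P = 23 * 10
P = 230 W

230 W


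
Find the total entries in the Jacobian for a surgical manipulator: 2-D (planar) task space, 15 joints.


Given: task space dimension = 2, joints = 15
Jacobian is a 2 x 15 matrix
Total entries = rows * columns
Total = 2 * 15
Total = 30

30


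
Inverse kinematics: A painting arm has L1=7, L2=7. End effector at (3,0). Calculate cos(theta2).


Given: L1 = 7, L2 = 7, target (x, y) = (3, 0)
Using cos(theta2) = (x^2 + y^2 - L1^2 - L2^2) / (2*L1*L2)
x^2 + y^2 = 3^2 + 0 = 9
L1^2 + L2^2 = 49 + 49 = 98
Numerator = 9 - 98 = -89
Denominator = 2*7*7 = 98
cos(theta2) = -89/98 = -89/98

-89/98


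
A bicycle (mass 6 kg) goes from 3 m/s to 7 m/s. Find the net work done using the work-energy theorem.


Given: m = 6 kg, v0 = 3 m/s, v = 7 m/s
Using W = (1/2)*m*(v^2 - v0^2)
v^2 = 7^2 = 49
v0^2 = 3^2 = 9
v^2 - v0^2 = 49 - 9 = 40
W = (1/2)*6*40 = 120 J

120 J


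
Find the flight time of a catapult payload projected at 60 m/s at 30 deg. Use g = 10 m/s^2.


Given: v0 = 60 m/s, theta = 30 deg, g = 10 m/s^2
sin(30) = 1/2
Using T = 2*v0*sin(theta) / g
T = 2*60*1/2 / 10
T = 60 / 10
T = 6 s

6 s


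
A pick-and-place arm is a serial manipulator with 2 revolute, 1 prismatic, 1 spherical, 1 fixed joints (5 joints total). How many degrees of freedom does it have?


Given: serial robot with 2 revolute, 1 prismatic, 1 spherical, 1 fixed joints
DOF contribution per joint type: revolute=1, prismatic=1, spherical=3, fixed=0
DOF = 2*1 + 1*1 + 1*3 + 1*0
DOF = 6

6


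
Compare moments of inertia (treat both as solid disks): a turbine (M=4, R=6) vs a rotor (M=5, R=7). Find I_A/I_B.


Given: M1=4 kg, R1=6 m, M2=5 kg, R2=7 m
For a disk: I = (1/2)*M*R^2, so I_A/I_B = (M1*R1^2)/(M2*R2^2)
M1*R1^2 = 4*36 = 144
M2*R2^2 = 5*49 = 245
I_A/I_B = 144/245 = 144/245

144/245


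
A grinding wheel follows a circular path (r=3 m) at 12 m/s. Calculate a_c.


Given: v = 12 m/s, r = 3 m
Using a_c = v^2 / r
a_c = 12^2 / 3
a_c = 144 / 3
a_c = 48 m/s^2

48 m/s^2


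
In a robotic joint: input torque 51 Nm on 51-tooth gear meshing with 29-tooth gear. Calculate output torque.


Given: N1 = 51, N2 = 29, T1 = 51 Nm
Using T2/T1 = N2/N1
T2 = T1 * N2 / N1
T2 = 51 * 29 / 51
T2 = 1479 / 51
T2 = 29 Nm

29 Nm


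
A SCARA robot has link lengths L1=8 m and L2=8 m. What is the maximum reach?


Given: L1 = 8 m, L2 = 8 m
For a 2-link planar arm, max reach = L1 + L2 (fully extended)
Max reach = 8 + 8
Max reach = 16 m

16 m


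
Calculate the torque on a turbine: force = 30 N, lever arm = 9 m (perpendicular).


Given: F = 30 N, r = 9 m, angle = 90 deg (perpendicular)
Using tau = F * r * sin(90)
sin(90) = 1
tau = 30 * 9 * 1
tau = 270 Nm

270 Nm


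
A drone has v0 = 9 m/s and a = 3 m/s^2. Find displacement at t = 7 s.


Given: v0 = 9 m/s, a = 3 m/s^2, t = 7 s
Using s = v0*t + (1/2)*a*t^2
s = 9*7 + (1/2)*3*7^2
s = 63 + (1/2)*147
s = 63 + 147/2
s = 273/2

273/2 m


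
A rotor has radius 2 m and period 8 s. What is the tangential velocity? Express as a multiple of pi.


Given: radius r = 2 m, period T = 8 s
Using v = 2*pi*r / T
v = 2*pi*2 / 8
v = 4*pi / 8
v = 1/2*pi m/s

1/2*pi m/s


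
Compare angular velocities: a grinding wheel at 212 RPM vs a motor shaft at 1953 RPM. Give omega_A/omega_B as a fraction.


Given: RPM_A = 212, RPM_B = 1953
omega = 2*pi*RPM/60, so omega_A/omega_B = RPM_A / RPM_B
omega_A/omega_B = 212 / 1953
omega_A/omega_B = 212/1953

212/1953


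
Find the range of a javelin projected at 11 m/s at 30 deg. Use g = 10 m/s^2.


Given: v0 = 11 m/s, theta = 30 deg, g = 10 m/s^2
sin(2*30) = sin(60) = sqrt(3)/2
Using R = v0^2 * sin(2*theta) / g
R = 11^2 * (sqrt(3)/2) / 10
R = 121 * sqrt(3) / 20
R = 121/20*sqrt(3) m

121/20*sqrt(3) m


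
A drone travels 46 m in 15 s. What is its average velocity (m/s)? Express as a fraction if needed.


Given: distance d = 46 m, time t = 15 s
Using v = d / t
v = 46 / 15
v = 46/15 m/s

46/15 m/s


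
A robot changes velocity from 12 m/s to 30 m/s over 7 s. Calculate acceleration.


Given: initial velocity v0 = 12 m/s, final velocity v = 30 m/s, time t = 7 s
Using a = (v - v0) / t
a = (30 - 12) / 7
a = 18 / 7
a = 18/7 m/s^2

18/7 m/s^2


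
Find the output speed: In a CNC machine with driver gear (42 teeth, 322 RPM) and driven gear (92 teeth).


Given: N1 = 42 teeth, w1 = 322 RPM, N2 = 92 teeth
Using N1*w1 = N2*w2
w2 = N1*w1 / N2
w2 = 42*322 / 92
w2 = 13524 / 92
w2 = 147 RPM

147 RPM


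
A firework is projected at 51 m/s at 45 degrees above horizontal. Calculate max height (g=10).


Given: v0 = 51 m/s, theta = 45 deg, g = 10 m/s^2
sin^2(45) = 1/2
Using H = v0^2 * sin^2(theta) / (2*g)
H = 51^2 * 1/2 / (2*10)
H = 2601 * 1/2 / 20
H = 2601/2 / 20
H = 2601/40 m

2601/40 m


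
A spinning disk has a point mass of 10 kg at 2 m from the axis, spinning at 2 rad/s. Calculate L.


Given: m = 10 kg, r = 2 m, omega = 2 rad/s
For a point mass: I = m*r^2
I = 10*2^2 = 10*4 = 40
L = I*omega = 40*2
L = 80 kg*m^2/s

80 kg*m^2/s


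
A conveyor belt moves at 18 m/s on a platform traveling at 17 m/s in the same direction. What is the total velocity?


Given: object velocity = 18 m/s, platform velocity = 17 m/s (same direction)
Using classical velocity addition: v_total = v_object + v_platform
v_total = 18 + 17
v_total = 35 m/s

35 m/s


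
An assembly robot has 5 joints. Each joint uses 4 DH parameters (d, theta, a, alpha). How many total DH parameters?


Given: 5 joints, 4 DH parameters per joint (d, theta, a, alpha)
Total DH parameters = number_of_joints * 4
Total = 5 * 4
Total = 20

20


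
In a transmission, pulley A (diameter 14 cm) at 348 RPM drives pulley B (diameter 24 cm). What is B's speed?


Given: D1 = 14 cm, w1 = 348 RPM, D2 = 24 cm
Using D1*w1 = D2*w2
w2 = D1*w1 / D2
w2 = 14*348 / 24
w2 = 4872 / 24
w2 = 203 RPM

203 RPM


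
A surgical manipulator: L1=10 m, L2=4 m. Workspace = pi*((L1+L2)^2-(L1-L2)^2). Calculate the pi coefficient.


Given: L1 = 10, L2 = 4
(L1+L2)^2 = (14)^2 = 196
(L1-L2)^2 = (6)^2 = 36
Difference = 196 - 36 = 160
This equals 4*L1*L2 = 4*10*4 = 160
Workspace area = 160*pi

160


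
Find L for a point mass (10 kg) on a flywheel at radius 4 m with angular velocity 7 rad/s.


Given: m = 10 kg, r = 4 m, omega = 7 rad/s
For a point mass: I = m*r^2
I = 10*4^2 = 10*16 = 160
L = I*omega = 160*7
L = 1120 kg*m^2/s

1120 kg*m^2/s


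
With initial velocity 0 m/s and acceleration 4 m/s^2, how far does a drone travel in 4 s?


Given: v0 = 0 m/s, a = 4 m/s^2, t = 4 s
Using s = v0*t + (1/2)*a*t^2
s = 0*4 + (1/2)*4*4^2
s = 0 + (1/2)*64
s = 0 + 32
s = 32

32 m


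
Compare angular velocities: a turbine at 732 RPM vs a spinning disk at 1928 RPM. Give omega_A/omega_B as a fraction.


Given: RPM_A = 732, RPM_B = 1928
omega = 2*pi*RPM/60, so omega_A/omega_B = RPM_A / RPM_B
omega_A/omega_B = 732 / 1928
omega_A/omega_B = 183/482

183/482


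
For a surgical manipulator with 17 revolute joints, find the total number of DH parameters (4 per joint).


Given: 17 joints, 4 DH parameters per joint (d, theta, a, alpha)
Total DH parameters = number_of_joints * 4
Total = 17 * 4
Total = 68

68


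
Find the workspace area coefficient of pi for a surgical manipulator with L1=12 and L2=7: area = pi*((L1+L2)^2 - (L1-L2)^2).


Given: L1 = 12, L2 = 7
(L1+L2)^2 = (19)^2 = 361
(L1-L2)^2 = (5)^2 = 25
Difference = 361 - 25 = 336
This equals 4*L1*L2 = 4*12*7 = 336
Workspace area = 336*pi

336


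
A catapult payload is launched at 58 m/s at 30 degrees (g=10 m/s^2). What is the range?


Given: v0 = 58 m/s, theta = 30 deg, g = 10 m/s^2
sin(2*30) = sin(60) = sqrt(3)/2
Using R = v0^2 * sin(2*theta) / g
R = 58^2 * (sqrt(3)/2) / 10
R = 3364 * sqrt(3) / 20
R = 841/5*sqrt(3) m

841/5*sqrt(3) m


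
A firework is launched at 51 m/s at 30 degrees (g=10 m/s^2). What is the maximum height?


Given: v0 = 51 m/s, theta = 30 deg, g = 10 m/s^2
sin^2(30) = 1/4
Using H = v0^2 * sin^2(theta) / (2*g)
H = 51^2 * 1/4 / (2*10)
H = 2601 * 1/4 / 20
H = 2601/4 / 20
H = 2601/80 m

2601/80 m
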